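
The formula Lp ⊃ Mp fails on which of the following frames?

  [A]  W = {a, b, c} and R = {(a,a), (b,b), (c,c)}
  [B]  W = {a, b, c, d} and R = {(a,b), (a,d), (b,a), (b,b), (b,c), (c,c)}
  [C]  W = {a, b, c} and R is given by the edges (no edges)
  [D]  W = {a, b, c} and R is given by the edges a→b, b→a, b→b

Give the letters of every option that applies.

The schema Lp ⊃ Mp is axiom D; it is valid on a frame iff R is serial.
(A) R is serial (every world has an R-successor), so the schema is valid here.
(B) R is not serial (d has no R-successor), so the schema fails here.
(C) R is not serial (a has no R-successor), so the schema fails here.
(D) R is not serial (c has no R-successor), so the schema fails here.

B, C, D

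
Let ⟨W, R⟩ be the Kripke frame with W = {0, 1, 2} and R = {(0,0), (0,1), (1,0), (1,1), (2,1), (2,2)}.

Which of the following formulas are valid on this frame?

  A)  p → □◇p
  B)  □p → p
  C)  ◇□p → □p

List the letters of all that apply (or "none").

R is reflexive: each world relates to itself.
R is not symmetric: 2 R 1 but not 1 R 2.
R is not euclidean: 2 R 1 and 2 R 2 but not 1 R 2.
(A) p → □◇p (axiom B) characterises the symmetric frames. R is not symmetric — not valid.
(B) axiom T: valid iff R is reflexive. R is reflexive — valid.
(C) ◇□p → □p is the dual of axiom 5, which corresponds to the euclidean property. R is not euclidean — not valid.

B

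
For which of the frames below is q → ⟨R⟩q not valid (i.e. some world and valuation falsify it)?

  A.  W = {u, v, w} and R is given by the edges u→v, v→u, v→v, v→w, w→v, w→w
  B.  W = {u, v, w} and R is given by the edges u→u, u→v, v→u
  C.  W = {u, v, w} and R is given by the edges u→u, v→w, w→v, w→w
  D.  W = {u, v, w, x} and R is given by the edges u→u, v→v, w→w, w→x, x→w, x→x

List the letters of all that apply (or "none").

The schema q → ⟨R⟩q is the dual of axiom T; it is valid on a frame iff R is reflexive.
(A) R is not reflexive (not u R u), so the schema fails here.
(B) R is not reflexive (not v R v), so the schema fails here.
(C) R is not reflexive (not v R v), so the schema fails here.
(D) R is reflexive (each world relates to itself), so the schema is valid here.

A, B, C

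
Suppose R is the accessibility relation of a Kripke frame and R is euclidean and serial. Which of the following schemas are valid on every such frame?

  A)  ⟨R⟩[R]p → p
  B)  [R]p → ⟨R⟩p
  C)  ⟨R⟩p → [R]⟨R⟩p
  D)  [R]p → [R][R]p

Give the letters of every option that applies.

B, C

(A) the dual of axiom B: valid iff R is symmetric. Such an R need not be symmetric — not valid.
(B) [R]p → ⟨R⟩p is axiom D, which corresponds to seriality. Every such R is serial — valid.
(C) axiom 5: valid iff R is euclidean. Every such R is euclidean — valid.
(D) axiom 4: valid iff R is transitive. Such an R need not be transitive — not valid.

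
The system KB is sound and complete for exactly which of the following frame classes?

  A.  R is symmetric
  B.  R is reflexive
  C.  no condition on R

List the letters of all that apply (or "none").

A

(A) KB is sound and complete for exactly this class.
(B) this class determines T (= KT), not KB.
(C) this class determines K, not KB.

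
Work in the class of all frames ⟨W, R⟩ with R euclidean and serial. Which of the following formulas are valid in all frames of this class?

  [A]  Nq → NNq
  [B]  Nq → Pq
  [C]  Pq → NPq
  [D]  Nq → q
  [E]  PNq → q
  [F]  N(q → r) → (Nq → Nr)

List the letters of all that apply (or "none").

B, C, F

(A) Nq → NNq is axiom 4; it is valid on a frame exactly when R is transitive. Such an R need not be transitive, so not valid.
(B) Nq → Pq (axiom D) characterises the serial frames. Every such R is serial — valid.
(C) axiom 5: valid iff R is euclidean. Every such R is euclidean — valid.
(D) Nq → q (axiom T) characterises the reflexive frames. Such an R need not be reflexive — not valid.
(E) the dual of axiom B: valid iff R is symmetric. Such an R need not be symmetric — not valid.
(F) this is just K, valid on every normal frame.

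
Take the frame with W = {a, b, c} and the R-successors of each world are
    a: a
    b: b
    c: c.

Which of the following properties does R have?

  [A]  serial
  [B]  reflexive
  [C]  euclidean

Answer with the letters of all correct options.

(A) serial: every world has an R-successor.
(B) reflexive: each world relates to itself.
(C) euclidean: any two R-successors of the same world are R-related.

A, B, C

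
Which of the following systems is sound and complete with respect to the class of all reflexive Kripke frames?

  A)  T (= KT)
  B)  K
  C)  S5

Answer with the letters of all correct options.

A

(A) T (= KT) is determined by exactly this class.
(B) K is determined by the class of arbitrary frames.
(C) S5 is determined by the class of reflexive, symmetric, and transitive frames.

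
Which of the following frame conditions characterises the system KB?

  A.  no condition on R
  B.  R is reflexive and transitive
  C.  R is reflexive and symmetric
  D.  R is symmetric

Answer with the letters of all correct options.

D

(A) this class determines K, not KB.
(B) this class determines S4, not KB.
(C) this class determines B (= KTB), not KB.
(D) KB is sound and complete for exactly this class.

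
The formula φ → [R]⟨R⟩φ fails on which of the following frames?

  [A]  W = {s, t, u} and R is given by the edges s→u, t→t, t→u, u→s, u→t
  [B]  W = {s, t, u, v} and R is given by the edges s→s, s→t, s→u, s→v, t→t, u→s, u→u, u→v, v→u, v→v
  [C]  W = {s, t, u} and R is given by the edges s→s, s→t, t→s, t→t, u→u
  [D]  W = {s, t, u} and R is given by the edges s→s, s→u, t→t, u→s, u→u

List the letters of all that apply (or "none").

B

The schema φ → [R]⟨R⟩φ is axiom B; it is valid on a frame iff R is symmetric.
(A) R is symmetric (every R-edge is matched by its reverse), so the schema is valid here.
(B) R is not symmetric (s R t but not t R s), so the schema fails here.
(C) R is symmetric (every R-edge is matched by its reverse), so the schema is valid here.
(D) R is symmetric (every R-edge is matched by its reverse), so the schema is valid here.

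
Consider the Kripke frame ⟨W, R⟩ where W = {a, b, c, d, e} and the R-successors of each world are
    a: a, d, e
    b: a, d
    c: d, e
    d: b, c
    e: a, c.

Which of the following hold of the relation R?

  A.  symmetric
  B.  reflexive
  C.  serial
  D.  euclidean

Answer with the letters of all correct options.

C

(A) not symmetric: a R d but not d R a.
(B) not reflexive: not b R b.
(C) serial: every world has an R-successor.
(D) not euclidean: a R d and a R a but not d R a.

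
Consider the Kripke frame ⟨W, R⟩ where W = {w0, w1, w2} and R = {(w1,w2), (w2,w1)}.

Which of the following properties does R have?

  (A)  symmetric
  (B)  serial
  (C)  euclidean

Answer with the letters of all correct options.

A

(A) symmetric: every R-edge is matched by its reverse.
(B) not serial: w0 has no R-successor.
(C) not euclidean: w1 R w2 and w1 R w2 but not w2 R w2.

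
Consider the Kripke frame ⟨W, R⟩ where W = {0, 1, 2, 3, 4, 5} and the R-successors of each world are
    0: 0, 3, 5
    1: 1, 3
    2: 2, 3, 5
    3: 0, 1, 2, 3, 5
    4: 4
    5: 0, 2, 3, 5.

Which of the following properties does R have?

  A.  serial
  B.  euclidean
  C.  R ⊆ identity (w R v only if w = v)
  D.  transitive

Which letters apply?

A

(A) serial: every world has an R-successor.
(B) not euclidean: 3 R 0 and 3 R 1 but not 0 R 1.
(C) not ⊆ identity: 0 R 3 with 0 ≠ 3.
(D) not transitive: 0 R 3 and 3 R 1 but not 0 R 1.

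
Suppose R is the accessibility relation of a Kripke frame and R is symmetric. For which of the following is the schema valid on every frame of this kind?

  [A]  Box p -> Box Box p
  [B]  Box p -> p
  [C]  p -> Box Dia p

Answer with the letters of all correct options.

(A) Box p -> Box Box p is axiom 4; it is valid on a frame exactly when R is transitive. Such an R need not be transitive, so not valid.
(B) Box p -> p is axiom T; it is valid on a frame exactly when R is reflexive. Such an R need not be reflexive, so not valid.
(C) p -> Box Dia p is axiom B; it is valid on a frame exactly when R is symmetric. Every such R is symmetric, so valid.

C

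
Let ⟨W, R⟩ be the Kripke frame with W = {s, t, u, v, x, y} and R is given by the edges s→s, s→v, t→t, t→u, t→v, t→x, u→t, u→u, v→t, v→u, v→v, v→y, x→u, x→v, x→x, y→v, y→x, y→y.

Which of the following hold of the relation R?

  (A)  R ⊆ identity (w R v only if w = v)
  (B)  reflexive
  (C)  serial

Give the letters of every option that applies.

(A) not ⊆ identity: s R v with s ≠ v.
(B) reflexive: each world relates to itself.
(C) serial: every world has an R-successor.

B, C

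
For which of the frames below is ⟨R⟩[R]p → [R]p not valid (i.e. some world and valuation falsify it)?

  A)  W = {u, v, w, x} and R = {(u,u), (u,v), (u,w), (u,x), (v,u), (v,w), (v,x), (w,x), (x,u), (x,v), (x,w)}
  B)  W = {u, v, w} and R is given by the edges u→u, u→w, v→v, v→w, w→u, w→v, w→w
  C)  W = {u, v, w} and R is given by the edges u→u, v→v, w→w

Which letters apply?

A, B

The schema ⟨R⟩[R]p → [R]p is the dual of axiom 5; it is valid on a frame iff R is euclidean.
(A) R is not euclidean (u R w and u R u but not w R u), so the schema fails here.
(B) R is not euclidean (w R u and w R v but not u R v), so the schema fails here.
(C) R is euclidean (any two R-successors of the same world are R-related), so the schema is valid here.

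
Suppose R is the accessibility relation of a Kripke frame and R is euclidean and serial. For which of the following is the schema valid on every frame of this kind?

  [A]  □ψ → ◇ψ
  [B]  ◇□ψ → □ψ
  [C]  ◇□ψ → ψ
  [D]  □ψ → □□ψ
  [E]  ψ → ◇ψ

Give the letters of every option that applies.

(A) □ψ → ◇ψ (axiom D) characterises the serial frames. Every such R is serial — valid.
(B) ◇□ψ → □ψ (the dual of axiom 5) characterises the euclidean frames. Every such R is euclidean — valid.
(C) ◇□ψ → ψ is the dual of axiom B; it is valid on a frame exactly when R is symmetric. Such an R need not be symmetric, so not valid.
(D) □ψ → □□ψ (axiom 4) characterises the transitive frames. Such an R need not be transitive — not valid.
(E) ψ → ◇ψ is the dual of axiom T, which corresponds to reflexivity. Such an R need not be reflexive — not valid.

A, B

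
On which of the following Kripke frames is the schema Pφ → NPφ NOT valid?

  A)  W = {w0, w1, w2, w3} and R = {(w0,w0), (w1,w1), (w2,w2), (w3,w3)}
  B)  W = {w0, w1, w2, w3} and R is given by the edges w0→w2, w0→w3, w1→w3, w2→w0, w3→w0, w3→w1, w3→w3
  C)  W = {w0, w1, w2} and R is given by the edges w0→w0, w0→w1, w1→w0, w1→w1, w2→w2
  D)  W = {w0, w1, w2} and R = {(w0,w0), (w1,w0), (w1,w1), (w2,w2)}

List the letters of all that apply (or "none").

The schema Pφ → NPφ is axiom 5; it is valid on a frame iff R is euclidean.
(A) R is euclidean (any two R-successors of the same world are R-related), so the schema is valid here.
(B) R is not euclidean (w0 R w2 and w0 R w3 but not w2 R w3), so the schema fails here.
(C) R is euclidean (any two R-successors of the same world are R-related), so the schema is valid here.
(D) R is not euclidean (w1 R w0 and w1 R w1 but not w0 R w1), so the schema fails here.

B, D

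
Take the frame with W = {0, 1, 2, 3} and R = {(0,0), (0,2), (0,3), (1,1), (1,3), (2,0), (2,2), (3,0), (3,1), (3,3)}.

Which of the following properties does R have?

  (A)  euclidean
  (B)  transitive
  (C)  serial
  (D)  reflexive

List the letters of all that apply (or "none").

C, D

(A) not euclidean: 0 R 2 and 0 R 3 but not 2 R 3.
(B) not transitive: 0 R 3 and 3 R 1 but not 0 R 1.
(C) serial: every world has an R-successor.
(D) reflexive: each world relates to itself.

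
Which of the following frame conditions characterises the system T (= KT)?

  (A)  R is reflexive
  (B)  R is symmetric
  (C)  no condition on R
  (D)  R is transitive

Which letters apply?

A

(A) T (= KT) is sound and complete for exactly this class.
(B) this class determines KB, not T (= KT).
(C) this class determines K, not T (= KT).
(D) this class determines K4, not T (= KT).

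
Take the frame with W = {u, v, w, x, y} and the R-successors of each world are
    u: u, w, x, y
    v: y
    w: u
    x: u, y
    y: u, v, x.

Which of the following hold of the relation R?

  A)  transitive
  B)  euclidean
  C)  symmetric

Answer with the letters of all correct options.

C

(A) not transitive: u R y and y R v but not u R v.
(B) not euclidean: u R w and u R x but not w R x.
(C) symmetric: every R-edge is matched by its reverse.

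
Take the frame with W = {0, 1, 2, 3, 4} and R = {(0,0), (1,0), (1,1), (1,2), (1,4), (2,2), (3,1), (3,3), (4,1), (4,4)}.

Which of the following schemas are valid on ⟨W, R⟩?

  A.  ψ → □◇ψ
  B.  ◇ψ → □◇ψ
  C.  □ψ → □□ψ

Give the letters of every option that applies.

R is not symmetric: 1 R 0 but not 0 R 1.
R is not transitive: 3 R 1 and 1 R 0 but not 3 R 0.
R is not euclidean: 1 R 0 and 1 R 1 but not 0 R 1.
(A) ψ → □◇ψ is axiom B, which corresponds to symmetry. R is not symmetric — not valid.
(B) ◇ψ → □◇ψ is axiom 5, which corresponds to the euclidean property. R is not euclidean — not valid.
(C) □ψ → □□ψ (axiom 4) characterises the transitive frames. R is not transitive — not valid.

none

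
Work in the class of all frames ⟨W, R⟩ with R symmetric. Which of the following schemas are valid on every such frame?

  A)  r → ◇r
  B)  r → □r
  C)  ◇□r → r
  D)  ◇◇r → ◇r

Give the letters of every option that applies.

C

(A) the dual of axiom T: valid iff R is reflexive. Such an R need not be reflexive — not valid.
(B) r → □r is valid only on frames where every R-edge is a self-loop. Such an R need not be a subset of the identity — not valid.
(C) ◇□r → r is the dual of axiom B; it is valid on a frame exactly when R is symmetric. Every such R is symmetric, so valid.
(D) ◇◇r → ◇r is the dual of axiom 4; it is valid on a frame exactly when R is transitive. Such an R need not be transitive, so not valid.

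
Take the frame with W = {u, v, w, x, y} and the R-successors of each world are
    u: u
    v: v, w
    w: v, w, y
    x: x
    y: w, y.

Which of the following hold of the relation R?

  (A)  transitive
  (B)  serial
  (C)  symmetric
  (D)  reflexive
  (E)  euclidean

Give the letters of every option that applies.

B, C, D

(A) not transitive: v R w and w R y but not v R y.
(B) serial: every world has an R-successor.
(C) symmetric: every R-edge is matched by its reverse.
(D) reflexive: each world relates to itself.
(E) not euclidean: w R v and w R y but not v R y.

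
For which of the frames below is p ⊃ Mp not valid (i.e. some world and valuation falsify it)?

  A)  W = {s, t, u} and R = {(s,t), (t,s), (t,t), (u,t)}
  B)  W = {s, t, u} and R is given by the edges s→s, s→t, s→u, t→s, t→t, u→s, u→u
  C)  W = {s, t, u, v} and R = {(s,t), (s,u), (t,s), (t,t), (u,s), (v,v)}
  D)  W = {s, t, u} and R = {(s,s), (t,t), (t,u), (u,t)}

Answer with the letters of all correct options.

A, C, D

The schema p ⊃ Mp is the dual of axiom T; it is valid on a frame iff R is reflexive.
(A) R is not reflexive (not s R s), so the schema fails here.
(B) R is reflexive (each world relates to itself), so the schema is valid here.
(C) R is not reflexive (not s R s), so the schema fails here.
(D) R is not reflexive (not u R u), so the schema fails here.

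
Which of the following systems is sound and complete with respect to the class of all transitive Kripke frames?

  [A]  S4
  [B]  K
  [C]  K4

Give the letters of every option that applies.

(A) S4 is determined by the class of reflexive and transitive frames.
(B) K is determined by the class of arbitrary frames.
(C) K4 is determined by exactly this class.

C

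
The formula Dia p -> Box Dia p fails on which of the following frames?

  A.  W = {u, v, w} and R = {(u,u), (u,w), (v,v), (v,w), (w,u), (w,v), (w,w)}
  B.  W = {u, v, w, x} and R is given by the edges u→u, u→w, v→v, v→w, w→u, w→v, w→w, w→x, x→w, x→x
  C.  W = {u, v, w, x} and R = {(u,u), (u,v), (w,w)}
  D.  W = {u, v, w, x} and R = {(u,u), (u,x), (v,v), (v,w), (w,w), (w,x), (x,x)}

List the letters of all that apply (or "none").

A, B, C, D

The schema Dia p -> Box Dia p is axiom 5; it is valid on a frame iff R is euclidean.
(A) R is not euclidean (w R u and w R v but not u R v), so the schema fails here.
(B) R is not euclidean (w R u and w R v but not u R v), so the schema fails here.
(C) R is not euclidean (u R v and u R u but not v R u), so the schema fails here.
(D) R is not euclidean (u R x and u R u but not x R u), so the schema fails here.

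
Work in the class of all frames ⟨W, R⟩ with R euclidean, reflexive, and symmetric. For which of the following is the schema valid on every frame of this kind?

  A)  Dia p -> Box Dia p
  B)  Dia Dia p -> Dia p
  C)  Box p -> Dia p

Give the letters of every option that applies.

A, B, C

A relation that is euclidean, reflexive, and symmetric is also serial and transitive.
(A) Dia p -> Box Dia p (axiom 5) characterises the euclidean frames. Every such R is euclidean — valid.
(B) Dia Dia p -> Dia p is the dual of axiom 4; it is valid on a frame exactly when R is transitive. Every such R is transitive, so valid.
(C) Box p -> Dia p (axiom D) characterises the serial frames. Every such R is serial — valid.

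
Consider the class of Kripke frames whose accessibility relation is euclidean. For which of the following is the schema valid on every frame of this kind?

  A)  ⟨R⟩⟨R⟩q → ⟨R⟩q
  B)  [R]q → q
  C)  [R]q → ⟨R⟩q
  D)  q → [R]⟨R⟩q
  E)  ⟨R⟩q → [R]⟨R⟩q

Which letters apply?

E

(A) ⟨R⟩⟨R⟩q → ⟨R⟩q is the dual of axiom 4; it is valid on a frame exactly when R is transitive. Such an R need not be transitive, so not valid.
(B) [R]q → q (axiom T) characterises the reflexive frames. Such an R need not be reflexive — not valid.
(C) [R]q → ⟨R⟩q is axiom D, which corresponds to seriality. Such an R need not be serial — not valid.
(D) q → [R]⟨R⟩q is axiom B, which corresponds to symmetry. Such an R need not be symmetric — not valid.
(E) axiom 5: valid iff R is euclidean. Every such R is euclidean — valid.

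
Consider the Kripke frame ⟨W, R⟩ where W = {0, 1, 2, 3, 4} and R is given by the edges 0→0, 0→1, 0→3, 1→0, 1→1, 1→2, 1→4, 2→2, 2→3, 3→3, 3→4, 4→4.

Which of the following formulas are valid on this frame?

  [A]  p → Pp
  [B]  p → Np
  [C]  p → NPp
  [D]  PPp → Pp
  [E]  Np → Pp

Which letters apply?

R is reflexive: each world relates to itself.
R is not symmetric: 0 R 3 but not 3 R 0.
R is not transitive: 0 R 1 and 1 R 2 but not 0 R 2.
R is serial: every world has an R-successor.
R is not a subset of the identity: 0 R 1 with 0 ≠ 1.
(A) p → Pp is the dual of axiom T; it is valid on a frame exactly when R is reflexive. R is reflexive, so valid.
(B) p → Np (equivalent to ◇p→p) corresponds to R being a subset of the identity. Here R ⊄ identity, so not valid.
(C) p → NPp is axiom B, which corresponds to symmetry. R is not symmetric — not valid.
(D) the dual of axiom 4: valid iff R is transitive. R is not transitive — not valid.
(E) Np → Pp (axiom D) characterises the serial frames. R is serial — valid.

A, E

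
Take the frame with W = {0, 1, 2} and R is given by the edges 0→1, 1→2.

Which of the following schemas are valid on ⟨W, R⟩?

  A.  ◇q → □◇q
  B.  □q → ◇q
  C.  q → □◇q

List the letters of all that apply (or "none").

R is not symmetric: 0 R 1 but not 1 R 0.
R is not euclidean: 0 R 1 and 0 R 1 but not 1 R 1.
R is not serial: 2 has no R-successor.
(A) axiom 5: valid iff R is euclidean. R is not euclidean — not valid.
(B) □q → ◇q is axiom D, which corresponds to seriality. R is not serial — not valid.
(C) q → □◇q (axiom B) characterises the symmetric frames. R is not symmetric — not valid.

none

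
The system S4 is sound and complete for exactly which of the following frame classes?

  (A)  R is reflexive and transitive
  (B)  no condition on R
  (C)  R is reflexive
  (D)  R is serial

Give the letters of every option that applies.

(A) S4 is sound and complete for exactly this class.
(B) this class determines K, not S4.
(C) this class determines T (= KT), not S4.
(D) this class determines D, not S4.

A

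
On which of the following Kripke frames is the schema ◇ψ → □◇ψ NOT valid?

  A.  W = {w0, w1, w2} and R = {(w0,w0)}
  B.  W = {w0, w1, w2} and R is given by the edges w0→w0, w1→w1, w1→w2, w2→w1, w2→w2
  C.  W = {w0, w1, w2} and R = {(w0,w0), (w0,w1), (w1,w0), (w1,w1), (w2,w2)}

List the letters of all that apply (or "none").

The schema ◇ψ → □◇ψ is axiom 5; it is valid on a frame iff R is euclidean.
(A) R is euclidean (any two R-successors of the same world are R-related), so the schema is valid here.
(B) R is euclidean (any two R-successors of the same world are R-related), so the schema is valid here.
(C) R is euclidean (any two R-successors of the same world are R-related), so the schema is valid here.

none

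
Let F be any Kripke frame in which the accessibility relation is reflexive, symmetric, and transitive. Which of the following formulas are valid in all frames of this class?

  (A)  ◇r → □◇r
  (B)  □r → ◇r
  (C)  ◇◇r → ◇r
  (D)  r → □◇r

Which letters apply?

A, B, C, D

A relation that is reflexive, symmetric, and transitive is also euclidean and serial.
(A) ◇r → □◇r is axiom 5; it is valid on a frame exactly when R is euclidean. Every such R is euclidean, so valid.
(B) □r → ◇r (axiom D) characterises the serial frames. Every such R is serial — valid.
(C) ◇◇r → ◇r (the dual of axiom 4) characterises the transitive frames. Every such R is transitive — valid.
(D) r → □◇r is axiom B; it is valid on a frame exactly when R is symmetric. Every such R is symmetric, so valid.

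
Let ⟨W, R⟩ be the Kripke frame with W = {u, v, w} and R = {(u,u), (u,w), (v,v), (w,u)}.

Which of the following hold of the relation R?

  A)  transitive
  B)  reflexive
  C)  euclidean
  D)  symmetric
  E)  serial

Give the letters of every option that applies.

(A) not transitive: w R u and u R w but not w R w.
(B) not reflexive: not w R w.
(C) not euclidean: u R w and u R w but not w R w.
(D) symmetric: every R-edge is matched by its reverse.
(E) serial: every world has an R-successor.

D, E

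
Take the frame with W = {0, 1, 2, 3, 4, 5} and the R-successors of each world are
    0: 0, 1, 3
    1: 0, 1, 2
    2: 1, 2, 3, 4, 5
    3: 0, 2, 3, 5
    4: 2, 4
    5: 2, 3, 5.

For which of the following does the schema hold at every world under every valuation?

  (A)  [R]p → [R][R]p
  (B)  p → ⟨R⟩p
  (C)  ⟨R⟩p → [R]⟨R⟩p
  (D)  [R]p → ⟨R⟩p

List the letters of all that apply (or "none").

R is reflexive: each world relates to itself.
R is not transitive: 0 R 1 and 1 R 2 but not 0 R 2.
R is not euclidean: 0 R 1 and 0 R 3 but not 1 R 3.
R is serial: every world has an R-successor.
(A) axiom 4: valid iff R is transitive. R is not transitive — not valid.
(B) p → ⟨R⟩p (the dual of axiom T) characterises the reflexive frames. R is reflexive — valid.
(C) axiom 5: valid iff R is euclidean. R is not euclidean — not valid.
(D) [R]p → ⟨R⟩p is axiom D; it is valid on a frame exactly when R is serial. R is serial, so valid.

B, D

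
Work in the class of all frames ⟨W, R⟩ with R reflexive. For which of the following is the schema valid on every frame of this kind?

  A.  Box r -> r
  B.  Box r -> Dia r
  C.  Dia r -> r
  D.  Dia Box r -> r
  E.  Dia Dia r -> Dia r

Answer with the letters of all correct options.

A reflexive relation is serial.
(A) Box r -> r is axiom T, which corresponds to reflexivity. Every such R is reflexive — valid.
(B) axiom D: valid iff R is serial. Every such R is serial — valid.
(C) Dia r -> r is the converse of T; it holds exactly when R ⊆ identity. Such an R need not be a subset of the identity — not valid.
(D) Dia Box r -> r (the dual of axiom B) characterises the symmetric frames. Such an R need not be symmetric — not valid.
(E) Dia Dia r -> Dia r (the dual of axiom 4) characterises the transitive frames. Such an R need not be transitive — not valid.

A, B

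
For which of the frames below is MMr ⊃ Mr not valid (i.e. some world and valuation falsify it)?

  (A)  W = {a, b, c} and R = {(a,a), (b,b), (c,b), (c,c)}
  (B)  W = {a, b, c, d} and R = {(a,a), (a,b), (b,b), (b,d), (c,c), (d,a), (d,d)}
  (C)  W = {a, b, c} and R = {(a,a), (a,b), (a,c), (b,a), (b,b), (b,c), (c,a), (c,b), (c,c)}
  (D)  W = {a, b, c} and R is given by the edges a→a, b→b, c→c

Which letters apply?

The schema MMr ⊃ Mr is the dual of axiom 4; it is valid on a frame iff R is transitive.
(A) R is transitive (R is closed under composition), so the schema is valid here.
(B) R is not transitive (a R b and b R d but not a R d), so the schema fails here.
(C) R is transitive (R is closed under composition), so the schema is valid here.
(D) R is transitive (R is closed under composition), so the schema is valid here.

B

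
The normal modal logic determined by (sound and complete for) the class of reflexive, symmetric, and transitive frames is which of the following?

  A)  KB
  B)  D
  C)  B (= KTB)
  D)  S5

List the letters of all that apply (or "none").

D

(A) KB is determined by the class of symmetric frames.
(B) D is determined by the class of serial frames.
(C) B (= KTB) is determined by the class of reflexive and symmetric frames.
(D) S5 is determined by exactly this class.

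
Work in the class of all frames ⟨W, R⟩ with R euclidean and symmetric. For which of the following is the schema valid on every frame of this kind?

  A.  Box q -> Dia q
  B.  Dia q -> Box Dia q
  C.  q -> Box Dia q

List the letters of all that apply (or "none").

A symmetric euclidean relation is transitive (uRv and vRw give vRu by symmetry, then uRw by the euclidean condition, applied at v).
(A) axiom D: valid iff R is serial. Such an R need not be serial — not valid.
(B) Dia q -> Box Dia q (axiom 5) characterises the euclidean frames. Every such R is euclidean — valid.
(C) q -> Box Dia q is axiom B, which corresponds to symmetry. Every such R is symmetric — valid.

B, C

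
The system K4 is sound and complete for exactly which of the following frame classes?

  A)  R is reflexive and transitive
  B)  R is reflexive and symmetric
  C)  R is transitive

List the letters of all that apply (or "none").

(A) this class determines S4, not K4.
(B) this class determines B (= KTB), not K4.
(C) K4 is sound and complete for exactly this class.

C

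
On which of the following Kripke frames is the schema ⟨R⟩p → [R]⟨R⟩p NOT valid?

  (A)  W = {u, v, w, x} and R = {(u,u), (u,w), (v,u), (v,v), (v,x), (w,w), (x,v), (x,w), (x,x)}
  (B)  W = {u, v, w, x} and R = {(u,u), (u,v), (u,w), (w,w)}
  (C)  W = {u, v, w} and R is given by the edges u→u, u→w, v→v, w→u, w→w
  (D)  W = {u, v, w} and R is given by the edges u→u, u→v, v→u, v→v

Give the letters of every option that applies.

The schema ⟨R⟩p → [R]⟨R⟩p is axiom 5; it is valid on a frame iff R is euclidean.
(A) R is not euclidean (u R w and u R u but not w R u), so the schema fails here.
(B) R is not euclidean (u R v and u R u but not v R u), so the schema fails here.
(C) R is euclidean (any two R-successors of the same world are R-related), so the schema is valid here.
(D) R is euclidean (any two R-successors of the same world are R-related), so the schema is valid here.

A, B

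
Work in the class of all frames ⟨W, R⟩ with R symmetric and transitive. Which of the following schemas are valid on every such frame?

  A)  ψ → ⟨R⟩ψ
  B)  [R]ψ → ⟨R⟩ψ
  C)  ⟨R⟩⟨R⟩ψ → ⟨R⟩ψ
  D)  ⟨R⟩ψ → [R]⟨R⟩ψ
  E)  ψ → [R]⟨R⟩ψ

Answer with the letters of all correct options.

C, D, E

A symmetric transitive relation is euclidean (uRv and uRw give vRu by symmetry, then vRw by transitivity).
(A) ψ → ⟨R⟩ψ is the dual of axiom T; it is valid on a frame exactly when R is reflexive. Such an R need not be reflexive, so not valid.
(B) [R]ψ → ⟨R⟩ψ is axiom D, which corresponds to seriality. Such an R need not be serial — not valid.
(C) ⟨R⟩⟨R⟩ψ → ⟨R⟩ψ (the dual of axiom 4) characterises the transitive frames. Every such R is transitive — valid.
(D) axiom 5: valid iff R is euclidean. Every such R is euclidean — valid.
(E) ψ → [R]⟨R⟩ψ is axiom B, which corresponds to symmetry. Every such R is symmetric — valid.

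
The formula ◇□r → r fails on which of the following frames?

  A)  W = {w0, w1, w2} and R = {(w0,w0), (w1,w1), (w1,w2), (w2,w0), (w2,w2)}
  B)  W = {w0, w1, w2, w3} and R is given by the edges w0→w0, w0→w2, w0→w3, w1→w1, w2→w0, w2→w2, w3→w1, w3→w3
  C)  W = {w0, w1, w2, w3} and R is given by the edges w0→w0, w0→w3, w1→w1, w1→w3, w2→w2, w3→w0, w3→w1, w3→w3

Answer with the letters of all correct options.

A, B

The schema ◇□r → r is the dual of axiom B; it is valid on a frame iff R is symmetric.
(A) R is not symmetric (w1 R w2 but not w2 R w1), so the schema fails here.
(B) R is not symmetric (w0 R w3 but not w3 R w0), so the schema fails here.
(C) R is symmetric (every R-edge is matched by its reverse), so the schema is valid here.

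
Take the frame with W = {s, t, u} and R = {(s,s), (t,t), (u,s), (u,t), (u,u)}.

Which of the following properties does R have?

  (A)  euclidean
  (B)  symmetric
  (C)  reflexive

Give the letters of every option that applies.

C

(A) not euclidean: u R s and u R t but not s R t.
(B) not symmetric: u R s but not s R u.
(C) reflexive: each world relates to itself.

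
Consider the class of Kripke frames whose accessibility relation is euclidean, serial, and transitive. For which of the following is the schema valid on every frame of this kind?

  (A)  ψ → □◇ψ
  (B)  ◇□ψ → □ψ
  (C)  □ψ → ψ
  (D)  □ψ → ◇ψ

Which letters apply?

(A) ψ → □◇ψ is axiom B, which corresponds to symmetry. Such an R need not be symmetric — not valid.
(B) ◇□ψ → □ψ is the dual of axiom 5, which corresponds to the euclidean property. Every such R is euclidean — valid.
(C) □ψ → ψ is axiom T; it is valid on a frame exactly when R is reflexive. Such an R need not be reflexive, so not valid.
(D) □ψ → ◇ψ (axiom D) characterises the serial frames. Every such R is serial — valid.

B, D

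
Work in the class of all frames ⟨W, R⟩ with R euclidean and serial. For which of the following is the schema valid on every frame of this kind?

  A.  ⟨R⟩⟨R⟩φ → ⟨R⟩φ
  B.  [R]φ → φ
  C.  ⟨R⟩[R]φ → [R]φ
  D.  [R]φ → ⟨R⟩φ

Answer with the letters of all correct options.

C, D

(A) the dual of axiom 4: valid iff R is transitive. Such an R need not be transitive — not valid.
(B) [R]φ → φ is axiom T; it is valid on a frame exactly when R is reflexive. Such an R need not be reflexive, so not valid.
(C) ⟨R⟩[R]φ → [R]φ (the dual of axiom 5) characterises the euclidean frames. Every such R is euclidean — valid.
(D) axiom D: valid iff R is serial. Every such R is serial — valid.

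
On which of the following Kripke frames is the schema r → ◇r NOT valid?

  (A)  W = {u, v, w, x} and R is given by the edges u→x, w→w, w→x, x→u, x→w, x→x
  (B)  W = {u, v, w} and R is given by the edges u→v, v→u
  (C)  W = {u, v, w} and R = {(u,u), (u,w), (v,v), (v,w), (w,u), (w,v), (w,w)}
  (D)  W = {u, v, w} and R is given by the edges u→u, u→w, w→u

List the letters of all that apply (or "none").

A, B, D

The schema r → ◇r is the dual of axiom T; it is valid on a frame iff R is reflexive.
(A) R is not reflexive (not u R u), so the schema fails here.
(B) R is not reflexive (not u R u), so the schema fails here.
(C) R is reflexive (each world relates to itself), so the schema is valid here.
(D) R is not reflexive (not v R v), so the schema fails here.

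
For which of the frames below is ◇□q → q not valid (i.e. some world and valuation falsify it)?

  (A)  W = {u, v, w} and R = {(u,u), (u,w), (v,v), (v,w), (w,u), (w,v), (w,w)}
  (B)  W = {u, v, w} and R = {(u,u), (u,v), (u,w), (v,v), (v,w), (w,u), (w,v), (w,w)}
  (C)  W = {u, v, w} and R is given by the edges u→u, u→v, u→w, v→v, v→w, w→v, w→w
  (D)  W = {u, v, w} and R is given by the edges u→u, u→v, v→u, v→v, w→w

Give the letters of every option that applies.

B, C

The schema ◇□q → q is the dual of axiom B; it is valid on a frame iff R is symmetric.
(A) R is symmetric (every R-edge is matched by its reverse), so the schema is valid here.
(B) R is not symmetric (u R v but not v R u), so the schema fails here.
(C) R is not symmetric (u R v but not v R u), so the schema fails here.
(D) R is symmetric (every R-edge is matched by its reverse), so the schema is valid here.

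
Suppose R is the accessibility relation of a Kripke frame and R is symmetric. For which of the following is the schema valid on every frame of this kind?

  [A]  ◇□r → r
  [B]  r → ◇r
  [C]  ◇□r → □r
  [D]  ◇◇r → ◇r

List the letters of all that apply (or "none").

A

(A) ◇□r → r is the dual of axiom B, which corresponds to symmetry. Every such R is symmetric — valid.
(B) the dual of axiom T: valid iff R is reflexive. Such an R need not be reflexive — not valid.
(C) ◇□r → □r is the dual of axiom 5; it is valid on a frame exactly when R is euclidean. Such an R need not be euclidean, so not valid.
(D) ◇◇r → ◇r (the dual of axiom 4) characterises the transitive frames. Such an R need not be transitive — not valid.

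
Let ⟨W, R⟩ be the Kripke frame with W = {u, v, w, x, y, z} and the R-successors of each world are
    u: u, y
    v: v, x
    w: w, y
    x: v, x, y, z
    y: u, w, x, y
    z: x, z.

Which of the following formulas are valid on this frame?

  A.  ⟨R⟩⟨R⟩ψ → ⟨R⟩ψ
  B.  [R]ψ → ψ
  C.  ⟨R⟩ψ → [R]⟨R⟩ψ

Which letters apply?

R is reflexive: each world relates to itself.
R is not transitive: u R y and y R w but not u R w.
R is not euclidean: x R v and x R y but not v R y.
(A) ⟨R⟩⟨R⟩ψ → ⟨R⟩ψ is the dual of axiom 4; it is valid on a frame exactly when R is transitive. R is not transitive, so not valid.
(B) [R]ψ → ψ (axiom T) characterises the reflexive frames. R is reflexive — valid.
(C) axiom 5: valid iff R is euclidean. R is not euclidean — not valid.

B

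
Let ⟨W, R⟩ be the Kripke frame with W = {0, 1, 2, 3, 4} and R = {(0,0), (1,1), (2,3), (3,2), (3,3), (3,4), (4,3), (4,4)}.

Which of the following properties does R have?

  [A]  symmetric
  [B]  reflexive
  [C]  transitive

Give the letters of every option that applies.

A

(A) symmetric: every R-edge is matched by its reverse.
(B) not reflexive: not 2 R 2.
(C) not transitive: 2 R 3 and 3 R 2 but not 2 R 2.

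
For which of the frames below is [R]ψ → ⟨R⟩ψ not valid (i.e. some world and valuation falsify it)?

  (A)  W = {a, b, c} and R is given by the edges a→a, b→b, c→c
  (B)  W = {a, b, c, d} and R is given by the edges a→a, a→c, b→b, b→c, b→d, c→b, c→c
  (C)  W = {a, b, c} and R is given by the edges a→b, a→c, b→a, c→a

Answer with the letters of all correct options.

The schema [R]ψ → ⟨R⟩ψ is axiom D; it is valid on a frame iff R is serial.
(A) R is serial (every world has an R-successor), so the schema is valid here.
(B) R is not serial (d has no R-successor), so the schema fails here.
(C) R is serial (every world has an R-successor), so the schema is valid here.

B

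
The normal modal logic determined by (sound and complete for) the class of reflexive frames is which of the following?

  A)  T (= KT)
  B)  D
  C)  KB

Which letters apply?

(A) T (= KT) is determined by exactly this class.
(B) D is determined by the class of serial frames.
(C) KB is determined by the class of symmetric frames.

A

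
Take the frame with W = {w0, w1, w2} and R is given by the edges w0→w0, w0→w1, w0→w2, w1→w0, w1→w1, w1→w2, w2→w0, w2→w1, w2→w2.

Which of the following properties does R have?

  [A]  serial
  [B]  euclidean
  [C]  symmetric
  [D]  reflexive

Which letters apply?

A, B, C, D

(A) serial: every world has an R-successor.
(B) euclidean: any two R-successors of the same world are R-related.
(C) symmetric: every R-edge is matched by its reverse.
(D) reflexive: each world relates to itself.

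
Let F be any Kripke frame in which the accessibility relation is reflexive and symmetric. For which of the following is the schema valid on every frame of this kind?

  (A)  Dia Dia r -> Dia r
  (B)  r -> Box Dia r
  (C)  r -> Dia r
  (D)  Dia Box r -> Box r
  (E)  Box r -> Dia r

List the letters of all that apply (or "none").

Reflexive relations are serial.
(A) Dia Dia r -> Dia r is the dual of axiom 4, which corresponds to transitivity. Such an R need not be transitive — not valid.
(B) r -> Box Dia r is axiom B, which corresponds to symmetry. Every such R is symmetric — valid.
(C) the dual of axiom T: valid iff R is reflexive. Every such R is reflexive — valid.
(D) Dia Box r -> Box r (the dual of axiom 5) characterises the euclidean frames. Such an R need not be euclidean — not valid.
(E) Box r -> Dia r is axiom D, which corresponds to seriality. Every such R is serial — valid.

B, C, E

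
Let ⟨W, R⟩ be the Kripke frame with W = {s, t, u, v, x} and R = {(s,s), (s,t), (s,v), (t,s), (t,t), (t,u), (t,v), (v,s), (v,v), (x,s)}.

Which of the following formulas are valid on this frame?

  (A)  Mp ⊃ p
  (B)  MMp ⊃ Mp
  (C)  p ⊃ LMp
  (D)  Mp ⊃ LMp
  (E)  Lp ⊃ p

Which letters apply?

R is not reflexive: not u R u.
R is not symmetric: t R u but not u R t.
R is not transitive: s R t and t R u but not s R u.
R is not euclidean: s R v and s R t but not v R t.
R is not a subset of the identity: s R t with s ≠ t.
(A) Mp ⊃ p (the converse of T) corresponds to R being a subset of the identity. Here R ⊄ identity, so not valid.
(B) MMp ⊃ Mp is the dual of axiom 4, which corresponds to transitivity. R is not transitive — not valid.
(C) axiom B: valid iff R is symmetric. R is not symmetric — not valid.
(D) Mp ⊃ LMp is axiom 5; it is valid on a frame exactly when R is euclidean. R is not euclidean, so not valid.
(E) Lp ⊃ p is axiom T, which corresponds to reflexivity. R is not reflexive — not valid.

none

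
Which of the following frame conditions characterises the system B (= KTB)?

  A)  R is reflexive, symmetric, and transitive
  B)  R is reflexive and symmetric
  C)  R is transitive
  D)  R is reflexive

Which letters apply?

(A) this class determines S5, not B (= KTB).
(B) B (= KTB) is sound and complete for exactly this class.
(C) this class determines K4, not B (= KTB).
(D) this class determines T (= KT), not B (= KTB).

B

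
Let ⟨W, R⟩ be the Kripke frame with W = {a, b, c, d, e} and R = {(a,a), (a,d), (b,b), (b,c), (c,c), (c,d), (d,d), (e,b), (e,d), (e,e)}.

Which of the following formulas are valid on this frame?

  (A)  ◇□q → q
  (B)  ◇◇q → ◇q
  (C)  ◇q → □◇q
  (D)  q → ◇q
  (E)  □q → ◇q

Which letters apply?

D, E

R is reflexive: each world relates to itself.
R is not symmetric: a R d but not d R a.
R is not transitive: b R c and c R d but not b R d.
R is not euclidean: a R d and a R a but not d R a.
R is serial: every world has an R-successor.
(A) ◇□q → q (the dual of axiom B) characterises the symmetric frames. R is not symmetric — not valid.
(B) ◇◇q → ◇q (the dual of axiom 4) characterises the transitive frames. R is not transitive — not valid.
(C) ◇q → □◇q (axiom 5) characterises the euclidean frames. R is not euclidean — not valid.
(D) q → ◇q is the dual of axiom T, which corresponds to reflexivity. R is reflexive — valid.
(E) axiom D: valid iff R is serial. R is serial — valid.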